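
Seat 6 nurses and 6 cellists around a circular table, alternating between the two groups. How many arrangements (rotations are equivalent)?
Fix one of the nurses: (6-1)! ways for the remaining nurses, × 6! ways for the cellists = 120 × 720 = 86400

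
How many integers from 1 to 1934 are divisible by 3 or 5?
⌊1934/3⌋ + ⌊1934/5⌋ - ⌊1934/15⌋ = 644 + 386 - 128 = 902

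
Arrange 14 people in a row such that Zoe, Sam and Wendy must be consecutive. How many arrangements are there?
Treat the 3 as one block: (14-3+1)! × 3! = 479001600 × 6 = 2874009600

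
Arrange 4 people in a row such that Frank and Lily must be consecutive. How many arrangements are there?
Treat the 2 as one block: (4-2+1)! × 2! = 6 × 2 = 12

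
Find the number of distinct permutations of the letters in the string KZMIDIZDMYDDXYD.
15! / (2! × 2! × 2! × 5! × 1! × 1! × 2!) = 681080400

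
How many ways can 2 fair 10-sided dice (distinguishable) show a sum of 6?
Coefficient of x^6 in (x + x² + ... + x^10)^2. By inclusion-exclusion on dice exceeding 10: Σ_j (-1)^j C(2,j)·C(6-1-10j, 1) = C(2,0)·C(5,1) = 1·5 = 5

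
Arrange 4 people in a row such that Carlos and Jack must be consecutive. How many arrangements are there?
Treat the 2 as one block: (4-2+1)! × 2! = 6 × 2 = 12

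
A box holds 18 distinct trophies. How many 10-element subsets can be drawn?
C(18,10) = 18!/(10!×8!) = 43758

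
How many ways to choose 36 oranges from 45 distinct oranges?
C(45,36) = 45!/(36!×9!) = 886163135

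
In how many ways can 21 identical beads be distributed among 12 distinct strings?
C(21+12-1, 12-1) = C(32, 11) = 129024480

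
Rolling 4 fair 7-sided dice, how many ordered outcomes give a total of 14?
Coefficient of x^14 in (x + x² + ... + x^7)^4. By inclusion-exclusion on dice exceeding 7: Σ_j (-1)^j C(4,j)·C(14-1-7j, 3) = C(4,0)·C(13,3) - C(4,1)·C(6,3) = 1·286 - 4·20 = 206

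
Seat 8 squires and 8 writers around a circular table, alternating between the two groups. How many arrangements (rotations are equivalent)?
Fix one of the squires: (8-1)! ways for the remaining squires, × 8! ways for the writers = 5040 × 40320 = 203212800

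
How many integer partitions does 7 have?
Pentagonal recurrence p(n) = p(n-1) + p(n-2) - p(n-5) - p(n-7) + p(n-12) + p(n-15) - ... gives p(0..6) = 1, 1, 2, 3, 5, 7, 11. p(7) = p(6) + p(5) - p(2) - p(0) = 11 + 7 - 2 - 1 = 15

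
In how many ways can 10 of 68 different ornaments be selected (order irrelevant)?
C(68,10) = 68!/(10!×58!) = 290752384208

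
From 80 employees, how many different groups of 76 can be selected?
C(80,76) = 80!/(76!×4!) = 1581580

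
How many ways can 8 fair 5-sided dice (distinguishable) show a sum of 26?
Coefficient of x^26 in (x + x² + ... + x^5)^8. By inclusion-exclusion on dice exceeding 5: Σ_j (-1)^j C(8,j)·C(26-1-5j, 7) = C(8,0)·C(25,7) - C(8,1)·C(20,7) + C(8,2)·C(15,7) - C(8,3)·C(10,7) = 1·480700 - 8·77520 + 28·6435 - 56·120 = 34000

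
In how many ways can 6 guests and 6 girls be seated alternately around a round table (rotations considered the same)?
Fix one of the guests: (6-1)! ways for the remaining guests, × 6! ways for the girls = 120 × 720 = 86400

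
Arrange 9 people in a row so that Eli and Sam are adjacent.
Treat as block: (9-1)! × 2! = 40320 × 2 = 80640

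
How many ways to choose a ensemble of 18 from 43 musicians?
C(43,18) = 43!/(18!×25!) = 608359048206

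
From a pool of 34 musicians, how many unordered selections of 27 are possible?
C(34,27) = 34!/(27!×7!) = 5379616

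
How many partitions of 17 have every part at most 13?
Let r_j(i) = number of partitions of i into parts ≤ j, for i = 0..17. r_1(i) = 1 for all i; r_j(i) = r_{j-1}(i) + r_j(i-j). Rows j = 2..13: ≤2: 1 1 2 2 3 3 4 4 5 5 6 6 7 7 8 8 9 9; ≤3: 1 1 2 3 4 5 7 8 10 12 14 16 19 21 24 27 30 33; ≤4: 1 1 2 3 5 6 9 11 15 18 23 27 34 39 47 54 64 72; ≤5: 1 1 2 3 5 7 10 13 18 23 30 37 47 57 70 84 101 119; ≤6: 1 1 2 3 5 7 11 14 20 26 35 44 58 71 90 110 136 163; ≤7: 1 1 2 3 5 7 11 15 21 28 38 49 65 82 105 131 164 201; ≤8: 1 1 2 3 5 7 11 15 22 29 40 52 70 89 116 146 186 230; ≤9: 1 1 2 3 5 7 11 15 22 30 41 54 73 94 123 157 201 252; ≤10: 1 1 2 3 5 7 11 15 22 30 42 55 75 97 128 164 212 267; ≤11: 1 1 2 3 5 7 11 15 22 30 42 56 76 99 131 169 219 278; ≤12: 1 1 2 3 5 7 11 15 22 30 42 56 77 100 133 172 224 285; ≤13: 1 1 2 3 5 7 11 15 22 30 42 56 77 101 134 174 227 290. r_13(17) = 290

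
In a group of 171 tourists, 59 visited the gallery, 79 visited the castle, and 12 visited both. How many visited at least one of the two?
|A∪B| = |A| + |B| - |A∩B| = 59 + 79 - 12 = 126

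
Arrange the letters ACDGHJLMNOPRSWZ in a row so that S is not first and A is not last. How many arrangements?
By inclusion-exclusion: 15! - 2×(15-1)! + (15-2)! = 1307674368000 - 174356582400 + 6227020800 = 1139544806400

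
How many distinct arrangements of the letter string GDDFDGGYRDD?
11! / (1! × 5! × 1! × 1! × 3!) = 55440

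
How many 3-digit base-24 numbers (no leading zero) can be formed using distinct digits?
First digit: 23 choices (nonzero). Then descending: 23 × 23 × 22 = 11638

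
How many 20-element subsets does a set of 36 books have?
C(36,20) = 36!/(20!×16!) = 7307872110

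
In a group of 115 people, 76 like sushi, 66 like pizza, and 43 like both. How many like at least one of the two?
|A∪B| = |A| + |B| - |A∩B| = 76 + 66 - 43 = 99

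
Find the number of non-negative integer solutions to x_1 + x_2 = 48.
C(48+2-1, 2-1) = C(49, 1) = 49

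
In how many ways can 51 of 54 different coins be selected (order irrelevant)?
C(54,51) = 54!/(51!×3!) = 24804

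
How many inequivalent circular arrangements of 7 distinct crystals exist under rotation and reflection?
(7-1)!/2 = 720/2 = 360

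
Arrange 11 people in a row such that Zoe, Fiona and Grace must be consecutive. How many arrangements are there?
Treat the 3 as one block: (11-3+1)! × 3! = 362880 × 6 = 2177280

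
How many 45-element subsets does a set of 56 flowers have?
C(56,45) = 56!/(45!×11!) = 148902215280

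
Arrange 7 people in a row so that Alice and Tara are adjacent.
Treat as block: (7-1)! × 2! = 720 × 2 = 1440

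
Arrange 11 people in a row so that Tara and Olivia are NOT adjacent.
Total - adjacent = 11! - (11-1)!×2 = 39916800 - 7257600 = 32659200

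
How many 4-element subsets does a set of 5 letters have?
C(5,4) = 5!/(4!×1!) = 5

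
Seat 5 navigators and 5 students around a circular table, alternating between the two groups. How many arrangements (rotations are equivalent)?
Fix one of the navigators: (5-1)! ways for the remaining navigators, × 5! ways for the students = 24 × 120 = 2880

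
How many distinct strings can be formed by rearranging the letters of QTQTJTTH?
8! / (1! × 2! × 4! × 1!) = 840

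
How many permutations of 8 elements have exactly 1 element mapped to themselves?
Choose the 1 fixed point C(8,1) = 8, derange the rest: !7 = Σ_{j=0}^{7} (-1)^j·7!/j! = 5040 - 5040 + 2520 - 840 + 210 - 42 + 7 - 1 = 1854. Product = 8 × 1854 = 14832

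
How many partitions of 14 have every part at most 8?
Let r_j(i) = number of partitions of i into parts ≤ j, for i = 0..14. r_1(i) = 1 for all i; r_j(i) = r_{j-1}(i) + r_j(i-j). Rows j = 2..8: ≤2: 1 1 2 2 3 3 4 4 5 5 6 6 7 7 8; ≤3: 1 1 2 3 4 5 7 8 10 12 14 16 19 21 24; ≤4: 1 1 2 3 5 6 9 11 15 18 23 27 34 39 47; ≤5: 1 1 2 3 5 7 10 13 18 23 30 37 47 57 70; ≤6: 1 1 2 3 5 7 11 14 20 26 35 44 58 71 90; ≤7: 1 1 2 3 5 7 11 15 21 28 38 49 65 82 105; ≤8: 1 1 2 3 5 7 11 15 22 29 40 52 70 89 116. r_8(14) = 116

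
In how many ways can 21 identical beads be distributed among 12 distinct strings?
C(21+12-1, 12-1) = C(32, 11) = 129024480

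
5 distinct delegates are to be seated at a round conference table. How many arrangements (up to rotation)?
Circular: fix one position, arrange the rest. (5-1)! = 24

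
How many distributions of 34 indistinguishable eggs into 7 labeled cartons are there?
C(34+7-1, 7-1) = C(40, 6) = 3838380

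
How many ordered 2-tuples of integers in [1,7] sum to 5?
Coefficient of x^5 in (x + x² + ... + x^7)^2. By inclusion-exclusion on dice exceeding 7: Σ_j (-1)^j C(2,j)·C(5-1-7j, 1) = C(2,0)·C(4,1) = 1·4 = 4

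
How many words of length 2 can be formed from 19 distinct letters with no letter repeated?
P(19,2) = 19!/(19-2)! = 342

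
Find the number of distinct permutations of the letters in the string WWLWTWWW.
8! / (1! × 6! × 1!) = 56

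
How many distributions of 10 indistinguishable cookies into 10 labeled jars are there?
C(10+10-1, 10-1) = C(19, 9) = 92378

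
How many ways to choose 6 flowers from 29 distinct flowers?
C(29,6) = 29!/(6!×23!) = 475020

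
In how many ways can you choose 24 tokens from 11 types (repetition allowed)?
C(24+11-1, 11-1) = C(34, 10) = 131128140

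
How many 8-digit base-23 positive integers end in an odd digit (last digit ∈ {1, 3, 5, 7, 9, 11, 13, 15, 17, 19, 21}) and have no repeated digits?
Last∈{1,3,5,7,9,11,13,15,17,19,21}. Last=0: 0. Last nonzero: 11×21×P(21,6) = 9025188480. Total = 9025188480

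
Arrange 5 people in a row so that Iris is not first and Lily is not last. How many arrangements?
By inclusion-exclusion: 5! - 2×(5-1)! + (5-2)! = 120 - 48 + 6 = 78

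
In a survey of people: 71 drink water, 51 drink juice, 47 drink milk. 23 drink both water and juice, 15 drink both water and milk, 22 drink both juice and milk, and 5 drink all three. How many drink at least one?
|A∪B∪C| = 71+51+47-23-15-22+5 = 114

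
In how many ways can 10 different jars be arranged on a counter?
10! = 3628800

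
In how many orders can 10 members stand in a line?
10! = 3628800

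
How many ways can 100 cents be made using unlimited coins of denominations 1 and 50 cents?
Coefficient of x^100 in 1/(1-x^1) · 1/(1-x^50). Use j coins of 50 for j = 0..⌊100/50⌋ = 2, the rest in 1s: 2 + 1 = 3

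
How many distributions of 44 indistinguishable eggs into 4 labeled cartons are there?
C(44+4-1, 4-1) = C(47, 3) = 16215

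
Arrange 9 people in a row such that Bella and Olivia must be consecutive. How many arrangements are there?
Treat the 2 as one block: (9-2+1)! × 2! = 40320 × 2 = 80640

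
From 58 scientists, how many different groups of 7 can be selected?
C(58,7) = 58!/(7!×51!) = 300674088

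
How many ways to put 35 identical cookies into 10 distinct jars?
C(35+10-1, 10-1) = C(44, 9) = 708930508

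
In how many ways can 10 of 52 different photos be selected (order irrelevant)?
C(52,10) = 52!/(10!×42!) = 15820024220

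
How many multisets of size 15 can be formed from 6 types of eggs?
C(15+6-1, 6-1) = C(20, 5) = 15504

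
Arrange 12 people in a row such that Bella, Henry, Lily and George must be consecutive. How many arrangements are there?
Treat the 4 as one block: (12-4+1)! × 4! = 362880 × 24 = 8709120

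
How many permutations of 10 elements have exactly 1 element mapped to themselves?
Choose the 1 fixed point C(10,1) = 10, derange the rest: !9 = Σ_{j=0}^{9} (-1)^j·9!/j! = 362880 - 362880 + 181440 - 60480 + 15120 - 3024 + 504 - 72 + 9 - 1 = 133496. Product = 10 × 133496 = 1334960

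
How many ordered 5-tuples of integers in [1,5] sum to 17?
Coefficient of x^17 in (x + x² + ... + x^5)^5. By inclusion-exclusion on dice exceeding 5: Σ_j (-1)^j C(5,j)·C(17-1-5j, 4) = C(5,0)·C(16,4) - C(5,1)·C(11,4) + C(5,2)·C(6,4) = 1·1820 - 5·330 + 10·15 = 320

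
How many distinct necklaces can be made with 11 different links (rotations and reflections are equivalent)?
(11-1)!/2 = 3628800/2 = 1814400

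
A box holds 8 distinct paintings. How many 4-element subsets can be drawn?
C(8,4) = 8!/(4!×4!) = 70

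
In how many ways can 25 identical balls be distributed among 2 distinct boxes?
C(25+2-1, 2-1) = C(26, 1) = 26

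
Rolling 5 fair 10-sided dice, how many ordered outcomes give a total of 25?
Coefficient of x^25 in (x + x² + ... + x^10)^5. By inclusion-exclusion on dice exceeding 10: Σ_j (-1)^j C(5,j)·C(25-1-10j, 4) = C(5,0)·C(24,4) - C(5,1)·C(14,4) + C(5,2)·C(4,4) = 1·10626 - 5·1001 + 10·1 = 5631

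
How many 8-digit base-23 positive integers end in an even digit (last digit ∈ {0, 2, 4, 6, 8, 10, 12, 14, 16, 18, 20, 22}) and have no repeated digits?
Last∈{0,2,4,6,8,10,12,14,16,18,20,22}. Last=0: 859541760. Last nonzero: 11×21×P(21,6) = 9025188480. Total = 9884730240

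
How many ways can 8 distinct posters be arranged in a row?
8! = 40320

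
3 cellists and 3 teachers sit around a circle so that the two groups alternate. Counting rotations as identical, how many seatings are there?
Fix one of the cellists: (3-1)! ways for the remaining cellists, × 3! ways for the teachers = 2 × 6 = 12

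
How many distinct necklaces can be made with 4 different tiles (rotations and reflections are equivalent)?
(4-1)!/2 = 6/2 = 3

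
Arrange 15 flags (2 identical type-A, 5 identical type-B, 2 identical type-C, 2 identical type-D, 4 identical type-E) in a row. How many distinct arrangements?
15! / (2! × 5! × 2! × 2! × 4!) = 56756700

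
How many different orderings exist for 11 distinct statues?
11! = 39916800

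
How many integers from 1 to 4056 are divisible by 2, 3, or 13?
⌊4056/2⌋+⌊4056/3⌋+⌊4056/13⌋ - ⌊4056/6⌋-⌊4056/26⌋-⌊4056/39⌋ + ⌊4056/78⌋ = 2028+1352+312 - 676-156-104 + 52 = 2808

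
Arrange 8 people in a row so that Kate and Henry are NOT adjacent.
Total - adjacent = 8! - (8-1)!×2 = 40320 - 10080 = 30240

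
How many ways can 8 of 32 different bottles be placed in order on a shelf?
P(32,8) = 32!/(32-8)! = 424097856000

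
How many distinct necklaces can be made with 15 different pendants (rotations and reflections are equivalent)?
(15-1)!/2 = 87178291200/2 = 43589145600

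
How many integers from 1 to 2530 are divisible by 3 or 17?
⌊2530/3⌋ + ⌊2530/17⌋ - ⌊2530/51⌋ = 843 + 148 - 49 = 942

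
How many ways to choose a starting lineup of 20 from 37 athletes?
C(37,20) = 37!/(20!×17!) = 15905368710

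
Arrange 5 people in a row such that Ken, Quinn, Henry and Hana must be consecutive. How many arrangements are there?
Treat the 4 as one block: (5-4+1)! × 4! = 2 × 24 = 48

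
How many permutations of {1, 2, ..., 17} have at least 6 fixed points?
Exactly j fixed points: C(17,j)·!(17-j); sum over j ≥ 6 (derangement numbers via !m = (m-1)·(!(m-1) + !(m-2)): !0..!11 = 1, 0, 1, 2, 9, 44, 265, 1854, 14833, 133496, 1334961, 14684570). Σ_{j=6}^{17} C(17,j)·!(17-j) = C(17,6)·!11 + C(17,7)·!10 + C(17,8)·!9 + C(17,9)·!8 + C(17,10)·!7 + C(17,11)·!6 + C(17,12)·!5 + C(17,13)·!4 + C(17,14)·!3 + C(17,15)·!2 + C(17,16)·!1 + C(17,17)·!0 = 12376·14684570 + 19448·1334961 + 24310·133496 + 24310·14833 + 19448·1854 + 12376·265 + 6188·44 + 2380·9 + 680·2 + 136·1 + 17·0 + 1·1 = 211344069259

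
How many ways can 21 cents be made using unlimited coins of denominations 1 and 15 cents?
Coefficient of x^21 in 1/(1-x^1) · 1/(1-x^15). Use j coins of 15 for j = 0..⌊21/15⌋ = 1, the rest in 1s: 1 + 1 = 2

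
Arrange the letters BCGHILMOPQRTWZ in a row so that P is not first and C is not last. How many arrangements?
By inclusion-exclusion: 14! - 2×(14-1)! + (14-2)! = 87178291200 - 12454041600 + 479001600 = 75203251200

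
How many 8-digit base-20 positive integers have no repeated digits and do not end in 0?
Last digit: 19 nonzero choices. First digit: 18 (nonzero, ≠last). Middle 6: P(18,6) = 13366080. Total = 4571199360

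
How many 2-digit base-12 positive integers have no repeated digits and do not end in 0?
Last digit: 11 nonzero choices. First digit: 10 (nonzero, ≠last). Middle 0: P(10,0) = 1. Total = 110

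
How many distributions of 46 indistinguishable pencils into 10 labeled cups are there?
C(46+10-1, 10-1) = C(55, 9) = 6358402050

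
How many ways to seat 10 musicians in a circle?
Circular: fix one position, arrange the rest. (10-1)! = 362880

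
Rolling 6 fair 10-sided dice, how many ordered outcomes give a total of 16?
Coefficient of x^16 in (x + x² + ... + x^10)^6. By inclusion-exclusion on dice exceeding 10: Σ_j (-1)^j C(6,j)·C(16-1-10j, 5) = C(6,0)·C(15,5) - C(6,1)·C(5,5) = 1·3003 - 6·1 = 2997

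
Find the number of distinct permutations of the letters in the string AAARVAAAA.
9! / (1! × 1! × 7!) = 72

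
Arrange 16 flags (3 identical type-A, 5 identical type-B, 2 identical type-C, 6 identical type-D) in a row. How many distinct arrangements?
16! / (3! × 5! × 2! × 6!) = 20180160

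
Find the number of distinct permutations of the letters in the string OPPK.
4! / (1! × 2! × 1!) = 12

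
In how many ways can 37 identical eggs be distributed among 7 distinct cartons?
C(37+7-1, 7-1) = C(43, 6) = 6096454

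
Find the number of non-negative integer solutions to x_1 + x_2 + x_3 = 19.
C(19+3-1, 3-1) = C(21, 2) = 210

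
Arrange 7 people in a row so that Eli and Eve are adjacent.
Treat as block: (7-1)! × 2! = 720 × 2 = 1440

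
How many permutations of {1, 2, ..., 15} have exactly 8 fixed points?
Choose the 8 fixed points C(15,8) = 6435, derange the rest: !7 = Σ_{j=0}^{7} (-1)^j·7!/j! = 5040 - 5040 + 2520 - 840 + 210 - 42 + 7 - 1 = 1854. Product = 6435 × 1854 = 11930490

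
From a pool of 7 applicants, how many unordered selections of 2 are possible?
C(7,2) = 7!/(2!×5!) = 21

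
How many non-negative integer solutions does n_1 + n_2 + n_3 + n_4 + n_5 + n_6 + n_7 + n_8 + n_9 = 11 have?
C(11+9-1, 9-1) = C(19, 8) = 75582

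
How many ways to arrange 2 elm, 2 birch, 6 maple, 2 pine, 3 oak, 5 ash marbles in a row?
20! / (2! × 2! × 6! × 2! × 3! × 5!) = 586637251200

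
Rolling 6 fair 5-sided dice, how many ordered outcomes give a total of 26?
Coefficient of x^26 in (x + x² + ... + x^5)^6. By inclusion-exclusion on dice exceeding 5: Σ_j (-1)^j C(6,j)·C(26-1-5j, 5) = C(6,0)·C(25,5) - C(6,1)·C(20,5) + C(6,2)·C(15,5) - C(6,3)·C(10,5) + C(6,4)·C(5,5) = 1·53130 - 6·15504 + 15·3003 - 20·252 + 15·1 = 126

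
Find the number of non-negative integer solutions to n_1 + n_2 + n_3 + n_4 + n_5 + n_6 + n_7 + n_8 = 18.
C(18+8-1, 8-1) = C(25, 7) = 480700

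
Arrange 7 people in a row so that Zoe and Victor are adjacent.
Treat as block: (7-1)! × 2! = 720 × 2 = 1440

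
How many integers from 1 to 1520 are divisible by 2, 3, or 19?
⌊1520/2⌋+⌊1520/3⌋+⌊1520/19⌋ - ⌊1520/6⌋-⌊1520/38⌋-⌊1520/57⌋ + ⌊1520/114⌋ = 760+506+80 - 253-40-26 + 13 = 1040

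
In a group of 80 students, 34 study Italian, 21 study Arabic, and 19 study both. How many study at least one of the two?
|A∪B| = |A| + |B| - |A∩B| = 34 + 21 - 19 = 36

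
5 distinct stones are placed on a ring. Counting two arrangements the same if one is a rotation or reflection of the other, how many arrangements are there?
(5-1)!/2 = 24/2 = 12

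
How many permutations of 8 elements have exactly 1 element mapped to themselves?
Choose the 1 fixed point C(8,1) = 8, derange the rest: !7 = Σ_{j=0}^{7} (-1)^j·7!/j! = 5040 - 5040 + 2520 - 840 + 210 - 42 + 7 - 1 = 1854. Product = 8 × 1854 = 14832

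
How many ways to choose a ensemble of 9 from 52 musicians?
C(52,9) = 52!/(9!×43!) = 3679075400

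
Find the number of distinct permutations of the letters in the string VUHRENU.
7! / (1! × 2! × 1! × 1! × 1! × 1!) = 2520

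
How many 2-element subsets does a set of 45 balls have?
C(45,2) = 45!/(2!×43!) = 990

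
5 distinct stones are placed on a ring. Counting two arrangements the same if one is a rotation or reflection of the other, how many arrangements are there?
(5-1)!/2 = 24/2 = 12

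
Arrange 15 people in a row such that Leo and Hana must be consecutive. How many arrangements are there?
Treat the 2 as one block: (15-2+1)! × 2! = 87178291200 × 2 = 174356582400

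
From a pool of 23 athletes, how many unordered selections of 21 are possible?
C(23,21) = 23!/(21!×2!) = 253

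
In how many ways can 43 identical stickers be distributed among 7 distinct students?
C(43+7-1, 7-1) = C(49, 6) = 13983816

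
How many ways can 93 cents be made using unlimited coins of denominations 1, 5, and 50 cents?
Coefficient of x^93 in 1/(1-x^1) · 1/(1-x^5) · 1/(1-x^50). Case on j = number of 50-cent coins (j = 0..1); remainder r = 93 - 50j is made from {1,5} in ⌊r/5⌋+1 ways. r = 93, 43 → 19 + 9 = 28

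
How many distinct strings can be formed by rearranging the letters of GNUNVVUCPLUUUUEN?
16! / (1! × 6! × 1! × 1! × 1! × 1! × 2! × 3!) = 2421619200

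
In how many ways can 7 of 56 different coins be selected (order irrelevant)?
C(56,7) = 56!/(7!×49!) = 231917400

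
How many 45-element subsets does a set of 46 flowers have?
C(46,45) = 46!/(45!×1!) = 46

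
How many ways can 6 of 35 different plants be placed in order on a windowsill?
P(35,6) = 35!/(35-6)! = 1168675200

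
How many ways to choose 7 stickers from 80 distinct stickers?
C(80,7) = 80!/(7!×73!) = 3176716400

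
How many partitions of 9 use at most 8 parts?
By conjugation, equals partitions of 9 into parts ≤ 8. Let r_j(i) = number of partitions of i into parts ≤ j, for i = 0..9. r_1(i) = 1 for all i; r_j(i) = r_{j-1}(i) + r_j(i-j). Rows j = 2..8: ≤2: 1 1 2 2 3 3 4 4 5 5; ≤3: 1 1 2 3 4 5 7 8 10 12; ≤4: 1 1 2 3 5 6 9 11 15 18; ≤5: 1 1 2 3 5 7 10 13 18 23; ≤6: 1 1 2 3 5 7 11 14 20 26; ≤7: 1 1 2 3 5 7 11 15 21 28; ≤8: 1 1 2 3 5 7 11 15 22 29. r_8(9) = 29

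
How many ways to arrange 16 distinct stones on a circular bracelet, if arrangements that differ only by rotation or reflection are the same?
(16-1)!/2 = 1307674368000/2 = 653837184000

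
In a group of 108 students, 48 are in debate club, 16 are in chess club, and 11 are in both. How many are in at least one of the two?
|A∪B| = |A| + |B| - |A∩B| = 48 + 16 - 11 = 53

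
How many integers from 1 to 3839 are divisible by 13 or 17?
⌊3839/13⌋ + ⌊3839/17⌋ - ⌊3839/221⌋ = 295 + 225 - 17 = 503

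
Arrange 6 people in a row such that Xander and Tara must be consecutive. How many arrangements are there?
Treat the 2 as one block: (6-2+1)! × 2! = 120 × 2 = 240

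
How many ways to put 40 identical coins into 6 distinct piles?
C(40+6-1, 6-1) = C(45, 5) = 1221759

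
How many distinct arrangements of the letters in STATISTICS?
10! / (3! × 3! × 1! × 2! × 1!) = 50400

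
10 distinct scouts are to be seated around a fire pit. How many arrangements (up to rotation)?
Circular: fix one position, arrange the rest. (10-1)! = 362880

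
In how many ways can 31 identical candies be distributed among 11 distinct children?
C(31+11-1, 11-1) = C(41, 10) = 1121099408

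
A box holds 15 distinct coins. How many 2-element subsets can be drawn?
C(15,2) = 15!/(2!×13!) = 105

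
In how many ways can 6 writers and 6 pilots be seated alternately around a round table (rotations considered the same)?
Fix one of the writers: (6-1)! ways for the remaining writers, × 6! ways for the pilots = 120 × 720 = 86400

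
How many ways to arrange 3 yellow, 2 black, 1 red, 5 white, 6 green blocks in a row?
17! / (3! × 2! × 1! × 5! × 6!) = 343062720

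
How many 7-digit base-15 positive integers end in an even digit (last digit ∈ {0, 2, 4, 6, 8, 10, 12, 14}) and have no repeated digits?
Last∈{0,2,4,6,8,10,12,14}. Last=0: 2162160. Last nonzero: 7×13×P(13,5) = 14054040. Total = 16216200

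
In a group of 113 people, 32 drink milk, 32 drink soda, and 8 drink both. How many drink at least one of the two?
|A∪B| = |A| + |B| - |A∩B| = 32 + 32 - 8 = 56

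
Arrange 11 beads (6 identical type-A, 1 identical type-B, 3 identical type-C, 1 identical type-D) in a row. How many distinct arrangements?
11! / (6! × 1! × 3! × 1!) = 9240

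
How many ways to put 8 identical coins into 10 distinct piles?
C(8+10-1, 10-1) = C(17, 9) = 24310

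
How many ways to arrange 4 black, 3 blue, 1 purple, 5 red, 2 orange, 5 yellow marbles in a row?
20! / (4! × 3! × 1! × 5! × 2! × 5!) = 586637251200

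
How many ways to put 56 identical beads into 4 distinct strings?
C(56+4-1, 4-1) = C(59, 3) = 32509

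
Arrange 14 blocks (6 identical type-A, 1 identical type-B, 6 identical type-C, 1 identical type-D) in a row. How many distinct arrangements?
14! / (6! × 1! × 6! × 1!) = 168168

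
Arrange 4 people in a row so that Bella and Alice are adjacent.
Treat as block: (4-1)! × 2! = 6 × 2 = 12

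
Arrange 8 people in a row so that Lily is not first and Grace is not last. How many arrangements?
By inclusion-exclusion: 8! - 2×(8-1)! + (8-2)! = 40320 - 10080 + 720 = 30960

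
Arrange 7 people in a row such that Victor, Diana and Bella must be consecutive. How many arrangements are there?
Treat the 3 as one block: (7-3+1)! × 3! = 120 × 6 = 720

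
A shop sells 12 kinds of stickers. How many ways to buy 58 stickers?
C(58+12-1, 12-1) = C(69, 11) = 1823810410032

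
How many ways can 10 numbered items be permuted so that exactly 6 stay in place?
Choose the 6 fixed points C(10,6) = 210, derange the rest: !4 = Σ_{j=0}^{4} (-1)^j·4!/j! = 24 - 24 + 12 - 4 + 1 = 9. Product = 210 × 9 = 1890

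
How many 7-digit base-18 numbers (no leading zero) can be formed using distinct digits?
First digit: 17 choices (nonzero). Then descending: 17 × 17 × 16 × 15 × 14 × 13 × 12 = 151482240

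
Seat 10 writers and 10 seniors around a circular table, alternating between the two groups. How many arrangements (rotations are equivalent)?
Fix one of the writers: (10-1)! ways for the remaining writers, × 10! ways for the seniors = 362880 × 3628800 = 1316818944000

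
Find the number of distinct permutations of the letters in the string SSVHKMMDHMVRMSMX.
16! / (2! × 1! × 1! × 5! × 1! × 3! × 2! × 1!) = 7264857600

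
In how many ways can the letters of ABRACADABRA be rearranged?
11! / (5! × 2! × 2! × 1! × 1!) = 83160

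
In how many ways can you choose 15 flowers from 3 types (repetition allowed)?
C(15+3-1, 3-1) = C(17, 2) = 136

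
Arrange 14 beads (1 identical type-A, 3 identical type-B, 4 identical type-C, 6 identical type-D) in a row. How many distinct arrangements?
14! / (1! × 3! × 4! × 6!) = 840840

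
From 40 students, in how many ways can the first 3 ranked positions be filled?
P(40,3) = 40!/(40-3)! = 59280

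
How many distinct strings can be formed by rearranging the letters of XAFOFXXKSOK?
11! / (1! × 2! × 2! × 1! × 3! × 2!) = 831600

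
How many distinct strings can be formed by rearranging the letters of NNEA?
4! / (1! × 2! × 1!) = 12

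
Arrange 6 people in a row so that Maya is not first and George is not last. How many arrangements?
By inclusion-exclusion: 6! - 2×(6-1)! + (6-2)! = 720 - 240 + 24 = 504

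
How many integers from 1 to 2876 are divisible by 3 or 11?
⌊2876/3⌋ + ⌊2876/11⌋ - ⌊2876/33⌋ = 958 + 261 - 87 = 1132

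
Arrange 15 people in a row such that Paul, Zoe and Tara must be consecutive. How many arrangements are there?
Treat the 3 as one block: (15-3+1)! × 3! = 6227020800 × 6 = 37362124800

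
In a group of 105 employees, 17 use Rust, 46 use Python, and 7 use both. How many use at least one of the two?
|A∪B| = |A| + |B| - |A∩B| = 17 + 46 - 7 = 56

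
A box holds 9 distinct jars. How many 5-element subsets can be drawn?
C(9,5) = 9!/(5!×4!) = 126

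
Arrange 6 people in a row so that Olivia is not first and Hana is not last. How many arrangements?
By inclusion-exclusion: 6! - 2×(6-1)! + (6-2)! = 720 - 240 + 24 = 504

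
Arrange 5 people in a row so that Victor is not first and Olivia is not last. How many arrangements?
By inclusion-exclusion: 5! - 2×(5-1)! + (5-2)! = 120 - 48 + 6 = 78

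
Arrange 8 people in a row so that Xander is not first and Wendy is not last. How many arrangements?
By inclusion-exclusion: 8! - 2×(8-1)! + (8-2)! = 40320 - 10080 + 720 = 30960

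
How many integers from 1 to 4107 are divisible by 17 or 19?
⌊4107/17⌋ + ⌊4107/19⌋ - ⌊4107/323⌋ = 241 + 216 - 12 = 445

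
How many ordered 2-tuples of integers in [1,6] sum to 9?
Coefficient of x^9 in (x + x² + ... + x^6)^2. By inclusion-exclusion on dice exceeding 6: Σ_j (-1)^j C(2,j)·C(9-1-6j, 1) = C(2,0)·C(8,1) - C(2,1)·C(2,1) = 1·8 - 2·2 = 4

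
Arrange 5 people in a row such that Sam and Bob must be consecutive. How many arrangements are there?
Treat the 2 as one block: (5-2+1)! × 2! = 24 × 2 = 48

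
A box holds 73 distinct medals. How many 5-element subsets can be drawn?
C(73,5) = 73!/(5!×68!) = 15020334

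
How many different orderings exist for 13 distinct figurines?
13! = 6227020800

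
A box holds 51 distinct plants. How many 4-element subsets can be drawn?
C(51,4) = 51!/(4!×47!) = 249900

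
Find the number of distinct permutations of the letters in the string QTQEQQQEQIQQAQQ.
15! / (1! × 10! × 1! × 2! × 1!) = 180180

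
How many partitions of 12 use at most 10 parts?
By conjugation, equals partitions of 12 into parts ≤ 10. Let r_j(i) = number of partitions of i into parts ≤ j, for i = 0..12. r_1(i) = 1 for all i; r_j(i) = r_{j-1}(i) + r_j(i-j). Rows j = 2..10: ≤2: 1 1 2 2 3 3 4 4 5 5 6 6 7; ≤3: 1 1 2 3 4 5 7 8 10 12 14 16 19; ≤4: 1 1 2 3 5 6 9 11 15 18 23 27 34; ≤5: 1 1 2 3 5 7 10 13 18 23 30 37 47; ≤6: 1 1 2 3 5 7 11 14 20 26 35 44 58; ≤7: 1 1 2 3 5 7 11 15 21 28 38 49 65; ≤8: 1 1 2 3 5 7 11 15 22 29 40 52 70; ≤9: 1 1 2 3 5 7 11 15 22 30 41 54 73; ≤10: 1 1 2 3 5 7 11 15 22 30 42 55 75. r_10(12) = 75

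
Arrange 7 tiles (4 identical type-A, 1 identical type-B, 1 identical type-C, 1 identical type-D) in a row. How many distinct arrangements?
7! / (4! × 1! × 1! × 1!) = 210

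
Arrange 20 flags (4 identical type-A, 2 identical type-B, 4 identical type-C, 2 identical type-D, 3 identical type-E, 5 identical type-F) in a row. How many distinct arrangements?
20! / (4! × 2! × 4! × 2! × 3! × 5!) = 1466593128000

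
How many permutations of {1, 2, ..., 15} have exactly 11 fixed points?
Choose the 11 fixed points C(15,11) = 1365, derange the rest: !4 = Σ_{j=0}^{4} (-1)^j·4!/j! = 24 - 24 + 12 - 4 + 1 = 9. Product = 1365 × 9 = 12285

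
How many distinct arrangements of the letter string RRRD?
4! / (1! × 3!) = 4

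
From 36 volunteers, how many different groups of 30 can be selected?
C(36,30) = 36!/(30!×6!) = 1947792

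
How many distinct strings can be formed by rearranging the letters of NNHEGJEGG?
9! / (1! × 1! × 3! × 2! × 2!) = 15120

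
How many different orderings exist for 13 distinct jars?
13! = 6227020800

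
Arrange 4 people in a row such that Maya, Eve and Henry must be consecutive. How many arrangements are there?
Treat the 3 as one block: (4-3+1)! × 3! = 2 × 6 = 12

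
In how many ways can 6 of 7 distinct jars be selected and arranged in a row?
P(7,6) = 7!/(7-6)! = 5040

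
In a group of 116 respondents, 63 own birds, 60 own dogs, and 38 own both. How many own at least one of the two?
|A∪B| = |A| + |B| - |A∩B| = 63 + 60 - 38 = 85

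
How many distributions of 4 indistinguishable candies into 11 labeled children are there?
C(4+11-1, 11-1) = C(14, 10) = 1001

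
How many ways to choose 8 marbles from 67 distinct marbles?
C(67,8) = 67!/(8!×59!) = 6522361560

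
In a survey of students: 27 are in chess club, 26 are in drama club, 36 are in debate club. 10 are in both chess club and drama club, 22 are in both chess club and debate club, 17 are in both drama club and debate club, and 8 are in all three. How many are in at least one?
|A∪B∪C| = 27+26+36-10-22-17+8 = 48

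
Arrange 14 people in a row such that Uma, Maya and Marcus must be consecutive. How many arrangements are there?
Treat the 3 as one block: (14-3+1)! × 3! = 479001600 × 6 = 2874009600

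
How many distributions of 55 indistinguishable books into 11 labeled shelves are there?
C(55+11-1, 11-1) = C(65, 10) = 179013799328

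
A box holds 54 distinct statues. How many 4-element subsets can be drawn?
C(54,4) = 54!/(4!×50!) = 316251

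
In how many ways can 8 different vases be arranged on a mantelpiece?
8! = 40320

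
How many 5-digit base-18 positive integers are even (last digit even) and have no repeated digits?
Last∈{0,2,4,6,8,10,12,14,16}. Last=0: 57120. Last nonzero: 8×16×P(16,3) = 430080. Total = 487200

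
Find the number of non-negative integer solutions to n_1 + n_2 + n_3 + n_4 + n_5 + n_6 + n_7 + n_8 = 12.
C(12+8-1, 8-1) = C(19, 7) = 50388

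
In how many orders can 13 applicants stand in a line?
13! = 6227020800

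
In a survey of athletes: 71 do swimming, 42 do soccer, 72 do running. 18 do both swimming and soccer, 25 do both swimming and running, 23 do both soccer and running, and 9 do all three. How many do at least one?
|A∪B∪C| = 71+42+72-18-25-23+9 = 128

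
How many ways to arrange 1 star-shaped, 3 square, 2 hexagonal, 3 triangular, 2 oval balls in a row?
11! / (1! × 3! × 2! × 3! × 2!) = 277200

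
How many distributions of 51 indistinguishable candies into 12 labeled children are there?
C(51+12-1, 12-1) = C(62, 11) = 508271323092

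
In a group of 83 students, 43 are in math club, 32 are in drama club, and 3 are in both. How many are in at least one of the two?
|A∪B| = |A| + |B| - |A∩B| = 43 + 32 - 3 = 72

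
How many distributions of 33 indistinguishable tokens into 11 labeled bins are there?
C(33+11-1, 11-1) = C(43, 10) = 1917334783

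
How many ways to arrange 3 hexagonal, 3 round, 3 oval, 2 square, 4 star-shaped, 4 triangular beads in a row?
19! / (3! × 3! × 3! × 2! × 4! × 4!) = 488864376000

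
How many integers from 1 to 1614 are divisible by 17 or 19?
⌊1614/17⌋ + ⌊1614/19⌋ - ⌊1614/323⌋ = 94 + 84 - 4 = 174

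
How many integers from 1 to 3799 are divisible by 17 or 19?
⌊3799/17⌋ + ⌊3799/19⌋ - ⌊3799/323⌋ = 223 + 199 - 11 = 411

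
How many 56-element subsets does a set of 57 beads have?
C(57,56) = 57!/(56!×1!) = 57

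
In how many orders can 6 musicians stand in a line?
6! = 720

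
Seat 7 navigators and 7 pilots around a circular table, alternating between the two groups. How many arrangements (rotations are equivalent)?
Fix one of the navigators: (7-1)! ways for the remaining navigators, × 7! ways for the pilots = 720 × 5040 = 3628800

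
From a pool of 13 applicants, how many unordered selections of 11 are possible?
C(13,11) = 13!/(11!×2!) = 78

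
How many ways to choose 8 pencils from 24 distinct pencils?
C(24,8) = 24!/(8!×16!) = 735471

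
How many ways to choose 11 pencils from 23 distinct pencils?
C(23,11) = 23!/(11!×12!) = 1352078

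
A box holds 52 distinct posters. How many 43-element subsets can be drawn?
C(52,43) = 52!/(43!×9!) = 3679075400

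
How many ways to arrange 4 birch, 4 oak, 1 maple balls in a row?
9! / (4! × 4! × 1!) = 630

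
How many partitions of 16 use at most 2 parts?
By conjugation, equals partitions of 16 into parts ≤ 2. Let r_j(i) = number of partitions of i into parts ≤ j, for i = 0..16. r_1(i) = 1 for all i; r_j(i) = r_{j-1}(i) + r_j(i-j). Rows j = 2..2: ≤2: 1 1 2 2 3 3 4 4 5 5 6 6 7 7 8 8 9. r_2(16) = 9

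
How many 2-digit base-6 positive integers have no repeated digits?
First digit: 5 choices (nonzero). Then descending: 5 × 5 = 25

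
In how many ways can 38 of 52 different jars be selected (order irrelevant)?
C(52,38) = 52!/(38!×14!) = 1768966344600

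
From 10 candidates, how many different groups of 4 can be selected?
C(10,4) = 10!/(4!×6!) = 210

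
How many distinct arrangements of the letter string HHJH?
4! / (1! × 3!) = 4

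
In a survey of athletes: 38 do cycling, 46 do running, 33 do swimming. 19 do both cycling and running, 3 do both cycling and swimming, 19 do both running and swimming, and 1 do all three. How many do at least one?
|A∪B∪C| = 38+46+33-19-3-19+1 = 77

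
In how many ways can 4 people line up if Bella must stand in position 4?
Fix one position: (4-1)! = 6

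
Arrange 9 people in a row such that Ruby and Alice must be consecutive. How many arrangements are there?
Treat the 2 as one block: (9-2+1)! × 2! = 40320 × 2 = 80640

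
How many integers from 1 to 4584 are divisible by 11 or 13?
⌊4584/11⌋ + ⌊4584/13⌋ - ⌊4584/143⌋ = 416 + 352 - 32 = 736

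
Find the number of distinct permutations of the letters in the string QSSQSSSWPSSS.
12! / (8! × 2! × 1! × 1!) = 5940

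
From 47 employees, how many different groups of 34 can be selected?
C(47,34) = 47!/(34!×13!) = 140676848445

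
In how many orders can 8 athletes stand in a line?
8! = 40320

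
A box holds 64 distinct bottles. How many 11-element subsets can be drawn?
C(64,11) = 64!/(11!×53!) = 743595781824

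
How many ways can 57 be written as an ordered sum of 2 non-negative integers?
C(57+2-1, 2-1) = C(58, 1) = 58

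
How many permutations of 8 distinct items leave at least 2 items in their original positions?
Exactly j fixed points: C(8,j)·!(8-j); sum over j ≥ 2 (derangement numbers via !m = (m-1)·(!(m-1) + !(m-2)): !0..!6 = 1, 0, 1, 2, 9, 44, 265). Σ_{j=2}^{8} C(8,j)·!(8-j) = C(8,2)·!6 + C(8,3)·!5 + C(8,4)·!4 + C(8,5)·!3 + C(8,6)·!2 + C(8,7)·!1 + C(8,8)·!0 = 28·265 + 56·44 + 70·9 + 56·2 + 28·1 + 8·0 + 1·1 = 10655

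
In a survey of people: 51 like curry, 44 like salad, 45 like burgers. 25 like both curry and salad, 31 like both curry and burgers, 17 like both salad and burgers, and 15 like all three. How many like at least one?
|A∪B∪C| = 51+44+45-25-31-17+15 = 82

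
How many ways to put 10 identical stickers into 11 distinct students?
C(10+11-1, 11-1) = C(20, 10) = 184756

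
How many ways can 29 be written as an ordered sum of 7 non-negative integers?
C(29+7-1, 7-1) = C(35, 6) = 1623160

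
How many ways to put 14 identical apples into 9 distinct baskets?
C(14+9-1, 9-1) = C(22, 8) = 319770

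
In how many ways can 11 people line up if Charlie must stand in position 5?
Fix one position: (11-1)! = 3628800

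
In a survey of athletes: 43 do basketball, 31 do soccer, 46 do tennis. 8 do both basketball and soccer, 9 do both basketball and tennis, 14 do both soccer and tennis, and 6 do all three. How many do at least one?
|A∪B∪C| = 43+31+46-8-9-14+6 = 95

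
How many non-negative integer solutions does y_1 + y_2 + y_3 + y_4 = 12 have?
C(12+4-1, 4-1) = C(15, 3) = 455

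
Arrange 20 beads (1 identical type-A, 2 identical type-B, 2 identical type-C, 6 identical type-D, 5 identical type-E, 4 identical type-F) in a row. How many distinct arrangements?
20! / (1! × 2! × 2! × 6! × 5! × 4!) = 293318625600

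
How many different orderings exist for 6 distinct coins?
6! = 720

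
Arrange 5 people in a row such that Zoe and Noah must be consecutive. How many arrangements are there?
Treat the 2 as one block: (5-2+1)! × 2! = 24 × 2 = 48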